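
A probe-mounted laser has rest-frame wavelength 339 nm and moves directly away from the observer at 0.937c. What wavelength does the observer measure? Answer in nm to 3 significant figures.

Relativistic Doppler: λ_obs = λ_src √((1+β)/(1−β))
= 339 × √(1.9370/0.063000) = 339 × 5.5449 = 1880 nm

λ_obs ≈ 1880 nm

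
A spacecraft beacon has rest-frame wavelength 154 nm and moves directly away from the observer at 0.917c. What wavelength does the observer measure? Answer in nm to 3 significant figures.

Relativistic Doppler: λ_obs = λ_src √((1+β)/(1−β))
= 154 × √(1.9170/0.083000) = 154 × 4.8059 = 740 nm

λ_obs ≈ 740 nm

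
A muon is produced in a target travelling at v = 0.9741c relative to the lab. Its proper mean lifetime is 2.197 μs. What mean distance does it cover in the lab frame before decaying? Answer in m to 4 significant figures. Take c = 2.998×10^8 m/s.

γ = 1/√(1 − 0.9741²) = 4.42248
Dilated lifetime: Δt = γτ₀ = 4.42248 × 2.197 μs = 9.71618 μs
d = vΔt = 0.9741c × 9.71618 μs = 2.92035×10^8 m/s × 9.71618×10^-6 s = 2837 m

d ≈ 2837 m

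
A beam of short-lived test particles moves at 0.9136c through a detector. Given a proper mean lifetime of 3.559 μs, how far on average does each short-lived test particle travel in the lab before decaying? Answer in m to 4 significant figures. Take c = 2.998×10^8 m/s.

γ = 1/√(1 − 0.9136²) = 2.45933
Dilated lifetime: Δt = γτ₀ = 2.45933 × 3.559 μs = 8.75277 μs
d = vΔt = 0.9136c × 8.75277 μs = 2.73897×10^8 m/s × 8.75277×10^-6 s = 2397 m

d ≈ 2397 m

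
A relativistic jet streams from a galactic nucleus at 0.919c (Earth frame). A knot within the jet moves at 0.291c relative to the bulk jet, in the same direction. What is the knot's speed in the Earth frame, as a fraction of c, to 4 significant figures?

u ≈ 0.9547c

Relativistic velocity addition: u = (u' + v)/(1 + u'v/c²)
= (0.291 + 0.919)/(1 + 0.291×0.919) = 1.210/1.26743 = 0.9547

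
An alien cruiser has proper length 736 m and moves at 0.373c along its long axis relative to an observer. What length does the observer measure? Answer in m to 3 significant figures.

γ = 1/√(1 − 0.373²) = 1.0778
Length contraction: L = L₀/γ = 736/1.0778 = 683 m

L ≈ 683 m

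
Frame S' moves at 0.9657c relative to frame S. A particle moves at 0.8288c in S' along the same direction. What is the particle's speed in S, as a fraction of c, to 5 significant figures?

u ≈ 0.99674c

Relativistic velocity addition: u = (u' + v)/(1 + u'v/c²)
= (0.8288 + 0.9657)/(1 + 0.8288×0.9657) = 1.7945/1.800372 = 0.99674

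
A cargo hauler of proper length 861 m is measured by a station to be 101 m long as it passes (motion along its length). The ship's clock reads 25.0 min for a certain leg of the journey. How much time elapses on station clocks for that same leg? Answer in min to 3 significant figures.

Length contraction ⇒ γ = L₀/L = 861/101 = 8.5248
Time dilation: Δt = γτ₀ = 8.5248 × 25.0 min = 213 min

Δt ≈ 213 min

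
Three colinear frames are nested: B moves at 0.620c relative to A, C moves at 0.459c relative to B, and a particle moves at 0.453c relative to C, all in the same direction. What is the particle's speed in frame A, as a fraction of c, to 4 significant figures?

u ≈ 0.9366c

Compose boost 2: (0.459 + 0.620)/(1 + 0.459×0.620) = 1.079/1.28458 = 0.839963
Compose boost 3: (0.453 + 0.839963)/(1 + 0.453×0.839963) = 1.29296/1.38050 = 0.9366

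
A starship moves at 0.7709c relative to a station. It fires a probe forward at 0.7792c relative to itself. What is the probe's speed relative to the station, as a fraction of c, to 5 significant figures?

u ≈ 0.96840c

Relativistic velocity addition: u = (u' + v)/(1 + u'v/c²)
= (0.7792 + 0.7709)/(1 + 0.7792×0.7709) = 1.5501/1.600685 = 0.96840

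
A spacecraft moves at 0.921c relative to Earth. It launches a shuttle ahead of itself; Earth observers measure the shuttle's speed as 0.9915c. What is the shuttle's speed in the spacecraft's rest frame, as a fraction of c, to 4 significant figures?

Inverse velocity addition: u' = (u − v)/(1 − uv/c²)
= (0.9915 − 0.921)/(1 − 0.9915×0.921) = 0.07050/0.0868285 = 0.8119

u' ≈ 0.8119c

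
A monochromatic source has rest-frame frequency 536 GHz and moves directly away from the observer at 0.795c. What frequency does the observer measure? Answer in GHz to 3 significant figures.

Relativistic Doppler: f_obs = f_src √((1−β)/(1+β))
= 536 × √(0.20500/1.7950) = 536 × 0.33794 = 181 GHz

f_obs ≈ 181 GHz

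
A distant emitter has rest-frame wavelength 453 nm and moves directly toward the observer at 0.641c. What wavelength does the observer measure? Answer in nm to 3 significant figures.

λ_obs ≈ 212 nm

Relativistic Doppler: λ_obs = λ_src √((1−β)/(1+β))
= 453 × √(0.35900/1.6410) = 453 × 0.46773 = 212 nm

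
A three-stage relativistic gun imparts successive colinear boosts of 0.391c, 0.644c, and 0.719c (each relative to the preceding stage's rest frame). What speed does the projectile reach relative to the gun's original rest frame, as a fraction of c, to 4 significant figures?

u ≈ 0.9695c

Compose boost 2: (0.644 + 0.391)/(1 + 0.644×0.391) = 1.035/1.25180 = 0.826807
Compose boost 3: (0.719 + 0.826807)/(1 + 0.719×0.826807) = 1.54581/1.59447 = 0.9695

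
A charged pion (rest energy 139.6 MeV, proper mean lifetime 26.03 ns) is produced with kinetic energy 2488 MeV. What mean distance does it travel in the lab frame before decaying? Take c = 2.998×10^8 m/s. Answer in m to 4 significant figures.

γ = 1 + K/(m₀c²) = 1 + 2488/139.6 = 18.8223
β = √(1 − 1/γ²) = 0.998588
Dilated lifetime: γτ₀ = 18.8223 × 26.03 ns = 489.946 ns
d = βc·γτ₀ = 0.998588 × (2.998×10^8 m/s) × 4.89946×10^-7 s = 146.7 m

d ≈ 146.7 m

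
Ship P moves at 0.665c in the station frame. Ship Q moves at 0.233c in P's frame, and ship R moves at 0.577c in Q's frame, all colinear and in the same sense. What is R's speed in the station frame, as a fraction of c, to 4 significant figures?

Compose boost 2: (0.233 + 0.665)/(1 + 0.233×0.665) = 0.8980/1.15495 = 0.777526
Compose boost 3: (0.577 + 0.777526)/(1 + 0.577×0.777526) = 1.35453/1.44863 = 0.9350

u ≈ 0.9350c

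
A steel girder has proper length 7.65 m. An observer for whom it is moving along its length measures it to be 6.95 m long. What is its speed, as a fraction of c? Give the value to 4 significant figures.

β ≈ 0.4179

γ = L₀/L = 7.65/6.95 = 1.10072
β = √(1 − 1/γ²) = 0.4179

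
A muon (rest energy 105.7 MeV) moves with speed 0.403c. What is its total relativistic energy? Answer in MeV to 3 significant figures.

E ≈ 115 MeV

γ = 1/√(1 − 0.403²) = 1.0927
E = γm₀c² = 1.0927 × 105.7 MeV = 115 MeV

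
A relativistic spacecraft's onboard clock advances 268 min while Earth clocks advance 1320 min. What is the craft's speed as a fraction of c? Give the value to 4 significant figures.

β ≈ 0.9792

γ = Δt/τ₀ = 1320/268 = 4.92537
β = √(1 − 1/γ²) = √(1 − 1/4.92537²) = 0.9792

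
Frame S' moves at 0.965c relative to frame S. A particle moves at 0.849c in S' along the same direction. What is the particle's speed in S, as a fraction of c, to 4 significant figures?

Relativistic velocity addition: u = (u' + v)/(1 + u'v/c²)
= (0.849 + 0.965)/(1 + 0.849×0.965) = 1.814/1.81928 = 0.9971

u ≈ 0.9971c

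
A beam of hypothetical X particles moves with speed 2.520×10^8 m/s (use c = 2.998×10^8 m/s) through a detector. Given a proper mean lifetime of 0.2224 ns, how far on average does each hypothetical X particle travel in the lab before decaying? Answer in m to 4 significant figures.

d ≈ 0.1035 m

β = v/c = 2.520×10^8 / 2.998×10^8 = 0.840560
γ = 1/√(1 − 0.840560²) = 1.84598
Dilated lifetime: Δt = γτ₀ = 1.84598 × 0.2224 ns = 0.410546 ns
d = vΔt = 0.840560c × 0.410546 ns = 2.52000×10^8 m/s × 4.10546×10^-10 s = 0.1035 m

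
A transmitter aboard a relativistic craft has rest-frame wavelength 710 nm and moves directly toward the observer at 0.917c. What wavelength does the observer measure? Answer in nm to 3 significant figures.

λ_obs ≈ 148 nm

Relativistic Doppler: λ_obs = λ_src √((1−β)/(1+β))
= 710 × √(0.083000/1.9170) = 710 × 0.20808 = 148 nm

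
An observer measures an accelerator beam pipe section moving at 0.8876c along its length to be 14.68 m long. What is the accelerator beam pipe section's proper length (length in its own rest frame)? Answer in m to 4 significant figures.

γ = 1/√(1 − 0.8876²) = 2.17101
L₀ = γL = 2.17101 × 14.68 = 31.87 m

L₀ ≈ 31.87 m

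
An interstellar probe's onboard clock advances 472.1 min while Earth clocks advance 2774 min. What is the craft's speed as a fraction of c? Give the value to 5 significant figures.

β ≈ 0.98541

γ = Δt/τ₀ = 2774/472.1 = 5.875874
β = √(1 − 1/γ²) = √(1 − 1/5.875874²) = 0.98541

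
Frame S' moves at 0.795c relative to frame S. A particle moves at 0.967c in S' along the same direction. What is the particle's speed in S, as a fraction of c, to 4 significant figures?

u ≈ 0.9962c

Relativistic velocity addition: u = (u' + v)/(1 + u'v/c²)
= (0.967 + 0.795)/(1 + 0.967×0.795) = 1.762/1.76877 = 0.9962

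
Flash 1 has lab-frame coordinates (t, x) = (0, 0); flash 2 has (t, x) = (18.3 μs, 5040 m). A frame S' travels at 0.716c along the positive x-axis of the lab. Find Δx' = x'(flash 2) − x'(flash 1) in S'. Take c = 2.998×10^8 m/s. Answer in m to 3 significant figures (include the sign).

Δx' ≈ 1590 m

γ = 1/√(1 − 0.716²) = 1.4325
Δx' = γ(Δx − vΔt) = 1.4325 × (5040 m − 0.716×(2.998×10^8 m/s)×18.3×10^-6 s)
= 1.4325 × (1111.8 m) = 1590 m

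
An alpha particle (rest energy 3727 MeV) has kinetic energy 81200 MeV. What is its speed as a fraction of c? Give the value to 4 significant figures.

β ≈ 0.9990

γ = 1 + K/(m₀c²) = 1 + 81200/3727 = 22.7870
β = √(1 − 1/γ²) = 0.9990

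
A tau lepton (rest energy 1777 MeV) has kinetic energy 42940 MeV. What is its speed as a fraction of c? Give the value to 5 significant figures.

γ = 1 + K/(m₀c²) = 1 + 42940/1777 = 25.16432
β = √(1 − 1/γ²) = 0.99921

β ≈ 0.99921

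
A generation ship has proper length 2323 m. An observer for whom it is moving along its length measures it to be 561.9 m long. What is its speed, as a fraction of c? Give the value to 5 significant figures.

β ≈ 0.97030

γ = L₀/L = 2323/561.9 = 4.134188
β = √(1 − 1/γ²) = 0.97030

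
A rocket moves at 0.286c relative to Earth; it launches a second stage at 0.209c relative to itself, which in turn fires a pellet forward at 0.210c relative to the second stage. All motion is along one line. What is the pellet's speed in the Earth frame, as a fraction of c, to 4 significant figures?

u ≈ 0.6166c

Compose boost 2: (0.209 + 0.286)/(1 + 0.209×0.286) = 0.4950/1.05977 = 0.467081
Compose boost 3: (0.210 + 0.467081)/(1 + 0.210×0.467081) = 0.677081/1.09809 = 0.6166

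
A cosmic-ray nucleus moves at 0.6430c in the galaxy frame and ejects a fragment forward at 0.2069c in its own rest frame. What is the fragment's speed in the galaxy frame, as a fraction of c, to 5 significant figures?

Compose boost 2: (0.2069 + 0.6430)/(1 + 0.2069×0.6430) = 0.84990/1.133037 = 0.75011

u ≈ 0.75011c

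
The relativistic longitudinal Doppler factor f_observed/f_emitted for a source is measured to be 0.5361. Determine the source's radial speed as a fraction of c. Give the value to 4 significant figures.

f_obs/f_src = √((1−β)/(1+β)) = 0.5361  ⇒  (1−β)/(1+β) = 0.287403
β = |1 − D²|/(1 + D²) = |1 − 0.287403|/(1 + 0.287403) = 0.5535

β ≈ 0.5535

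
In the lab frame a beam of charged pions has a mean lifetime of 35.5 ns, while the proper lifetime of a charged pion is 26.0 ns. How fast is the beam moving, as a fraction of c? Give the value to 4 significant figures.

β ≈ 0.6809

γ = Δt/τ₀ = 35.5/26.0 = 1.36538
β = √(1 − 1/γ²) = √(1 − 1/1.36538²) = 0.6809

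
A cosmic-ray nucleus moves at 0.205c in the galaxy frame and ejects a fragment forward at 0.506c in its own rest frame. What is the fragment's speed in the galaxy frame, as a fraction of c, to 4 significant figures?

Compose boost 2: (0.506 + 0.205)/(1 + 0.506×0.205) = 0.7110/1.10373 = 0.6442

u ≈ 0.6442c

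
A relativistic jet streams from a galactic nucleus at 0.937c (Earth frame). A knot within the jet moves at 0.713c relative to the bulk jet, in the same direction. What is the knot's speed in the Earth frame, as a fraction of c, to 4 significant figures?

u ≈ 0.9892c

Relativistic velocity addition: u = (u' + v)/(1 + u'v/c²)
= (0.713 + 0.937)/(1 + 0.713×0.937) = 1.650/1.66808 = 0.9892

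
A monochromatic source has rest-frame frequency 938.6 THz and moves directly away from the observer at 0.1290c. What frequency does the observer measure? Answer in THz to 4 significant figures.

f_obs ≈ 824.4 THz

Relativistic Doppler: f_obs = f_src √((1−β)/(1+β))
= 938.6 × √(0.871000/1.12900) = 938.6 × 0.878339 = 824.4 THz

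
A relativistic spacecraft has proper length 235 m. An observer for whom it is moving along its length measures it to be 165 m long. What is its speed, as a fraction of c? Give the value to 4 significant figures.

γ = L₀/L = 235/165 = 1.42424
β = √(1 − 1/γ²) = 0.7121

β ≈ 0.7121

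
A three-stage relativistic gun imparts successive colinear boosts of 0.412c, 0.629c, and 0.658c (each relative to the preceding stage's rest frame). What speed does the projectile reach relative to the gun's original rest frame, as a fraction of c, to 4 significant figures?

u ≈ 0.9616c

Compose boost 2: (0.629 + 0.412)/(1 + 0.629×0.412) = 1.041/1.25915 = 0.826750
Compose boost 3: (0.658 + 0.826750)/(1 + 0.658×0.826750) = 1.48475/1.54400 = 0.9616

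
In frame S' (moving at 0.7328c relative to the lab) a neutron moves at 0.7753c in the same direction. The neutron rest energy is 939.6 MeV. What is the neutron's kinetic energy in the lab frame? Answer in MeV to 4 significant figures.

K ≈ 2489 MeV

u_lab = (0.7753 + 0.7328)/(1 + 0.7753×0.7328) = 0.9617127
γ = 1/√(1 − 0.9617127²) = 3.64884
K = (γ − 1)m₀c² = (3.64884 − 1) × 939.6 = 2.64884 × 939.6 = 2489 MeV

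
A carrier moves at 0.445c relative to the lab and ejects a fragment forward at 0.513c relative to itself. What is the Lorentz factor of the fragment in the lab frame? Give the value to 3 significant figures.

γ ≈ 1.60

u_lab = (0.513 + 0.445)/(1 + 0.513×0.445) = 0.9580/1.22829 = 0.779949
γ = 1/√(1 − 0.779949²) = 1.60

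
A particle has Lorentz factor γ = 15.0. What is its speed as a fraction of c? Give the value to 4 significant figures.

β ≈ 0.9978

β = √(1 − 1/γ²) = √(1 − 1/15.0²) = √(0.995556) = 0.9978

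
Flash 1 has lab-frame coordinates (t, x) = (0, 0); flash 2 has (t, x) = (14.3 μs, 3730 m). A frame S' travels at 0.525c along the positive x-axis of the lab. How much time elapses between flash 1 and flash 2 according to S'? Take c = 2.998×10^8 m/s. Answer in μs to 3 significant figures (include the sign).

γ = 1/√(1 − 0.525²) = 1.1749
Δt' = γ(Δt − vΔx/c²) = 1.1749 × (14.3 μs − 0.525×3730 m / (2.998×10^8 m/s))
= 1.1749 × (7.7681 μs) = 9.13 μs

Δt' ≈ 9.13 μs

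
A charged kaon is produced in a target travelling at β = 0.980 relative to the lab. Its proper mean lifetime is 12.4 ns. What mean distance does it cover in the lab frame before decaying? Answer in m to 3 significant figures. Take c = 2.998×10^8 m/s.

d ≈ 18.3 m

γ = 1/√(1 − 0.980²) = 5.0252
Dilated lifetime: Δt = γτ₀ = 5.0252 × 12.4 ns = 62.312 ns
d = vΔt = 0.980c × 62.312 ns = 2.9380×10^8 m/s × 6.2312×10^-8 s = 18.3 m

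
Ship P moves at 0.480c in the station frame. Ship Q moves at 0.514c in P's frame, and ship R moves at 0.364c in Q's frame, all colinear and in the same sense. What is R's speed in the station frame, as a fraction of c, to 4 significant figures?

u ≈ 0.9001c

Compose boost 2: (0.514 + 0.480)/(1 + 0.514×0.480) = 0.9940/1.24672 = 0.797292
Compose boost 3: (0.364 + 0.797292)/(1 + 0.364×0.797292) = 1.16129/1.29021 = 0.9001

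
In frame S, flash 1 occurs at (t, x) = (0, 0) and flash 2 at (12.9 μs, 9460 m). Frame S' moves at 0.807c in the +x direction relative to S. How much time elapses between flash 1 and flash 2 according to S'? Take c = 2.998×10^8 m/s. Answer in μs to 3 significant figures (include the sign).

Δt' ≈ -21.3 μs

γ = 1/√(1 − 0.807²) = 1.6933
Δt' = γ(Δt − vΔx/c²) = 1.6933 × (12.9 μs − 0.807×9460 m / (2.998×10^8 m/s))
= 1.6933 × (-12.564 μs) = -21.3 μs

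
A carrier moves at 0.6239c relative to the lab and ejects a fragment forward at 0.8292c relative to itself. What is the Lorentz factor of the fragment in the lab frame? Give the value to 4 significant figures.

u_lab = (0.8292 + 0.6239)/(1 + 0.8292×0.6239) = 1.4531/1.517338 = 0.9576641
γ = 1/√(1 − 0.9576641²) = 3.474

γ ≈ 3.474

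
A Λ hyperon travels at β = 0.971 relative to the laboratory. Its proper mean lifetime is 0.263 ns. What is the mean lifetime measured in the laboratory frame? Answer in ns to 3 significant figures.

Δt ≈ 1.10 ns

γ = 1/√(1 − 0.971²) = 4.1827
Time dilation: Δt = γτ₀ = 4.1827 × 0.263 ns = 1.10 ns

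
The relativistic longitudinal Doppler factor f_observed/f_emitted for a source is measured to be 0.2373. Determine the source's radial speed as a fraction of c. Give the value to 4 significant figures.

f_obs/f_src = √((1−β)/(1+β)) = 0.2373  ⇒  (1−β)/(1+β) = 0.0563113
β = |1 − D²|/(1 + D²) = |1 − 0.0563113|/(1 + 0.0563113) = 0.8934

β ≈ 0.8934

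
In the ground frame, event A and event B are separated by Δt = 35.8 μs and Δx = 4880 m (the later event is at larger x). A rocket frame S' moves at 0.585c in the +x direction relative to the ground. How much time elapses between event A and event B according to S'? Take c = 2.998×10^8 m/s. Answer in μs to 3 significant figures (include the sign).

Δt' ≈ 32.4 μs

γ = 1/√(1 − 0.585²) = 1.2330
Δt' = γ(Δt − vΔx/c²) = 1.2330 × (35.8 μs − 0.585×4880 m / (2.998×10^8 m/s))
= 1.2330 × (26.278 μs) = 32.4 μs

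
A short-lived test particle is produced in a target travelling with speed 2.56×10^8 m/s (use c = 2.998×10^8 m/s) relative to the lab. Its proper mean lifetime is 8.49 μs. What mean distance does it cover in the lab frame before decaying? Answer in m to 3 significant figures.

d ≈ 4180 m

β = v/c = 2.56×10^8 / 2.998×10^8 = 0.85390
γ = 1/√(1 − 0.85390²) = 1.9215
Dilated lifetime: Δt = γτ₀ = 1.9215 × 8.49 μs = 16.313 μs
d = vΔt = 0.85390c × 16.313 μs = 2.5600×10^8 m/s × 1.6313×10^-5 s = 4180 m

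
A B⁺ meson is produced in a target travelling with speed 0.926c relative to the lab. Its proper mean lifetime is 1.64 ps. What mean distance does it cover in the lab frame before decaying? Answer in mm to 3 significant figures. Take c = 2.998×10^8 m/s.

γ = 1/√(1 − 0.926²) = 2.6488
Dilated lifetime: Δt = γτ₀ = 2.6488 × 1.64 ps = 4.3441 ps
d = vΔt = 0.926c × 4.3441 ps = 2.7761×10^8 m/s × 4.3441×10^-12 s = 1.21 mm

d ≈ 1.21 mm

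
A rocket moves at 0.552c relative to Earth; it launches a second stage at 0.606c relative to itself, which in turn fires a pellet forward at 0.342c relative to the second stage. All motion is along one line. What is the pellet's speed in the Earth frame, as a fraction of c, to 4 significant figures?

Compose boost 2: (0.606 + 0.552)/(1 + 0.606×0.552) = 1.158/1.33451 = 0.867733
Compose boost 3: (0.342 + 0.867733)/(1 + 0.342×0.867733) = 1.20973/1.29676 = 0.9329

u ≈ 0.9329c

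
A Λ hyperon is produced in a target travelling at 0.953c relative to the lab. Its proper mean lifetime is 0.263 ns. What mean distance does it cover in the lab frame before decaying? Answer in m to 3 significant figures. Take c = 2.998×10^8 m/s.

γ = 1/√(1 − 0.953²) = 3.3007
Dilated lifetime: Δt = γτ₀ = 3.3007 × 0.263 ns = 0.86807 ns
d = vΔt = 0.953c × 0.86807 ns = 2.8571×10^8 m/s × 8.6807×10^-10 s = 0.248 m

d ≈ 0.248 m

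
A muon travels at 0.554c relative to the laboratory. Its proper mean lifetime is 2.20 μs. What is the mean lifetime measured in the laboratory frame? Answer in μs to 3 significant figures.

γ = 1/√(1 − 0.554²) = 1.2012
Time dilation: Δt = γτ₀ = 1.2012 × 2.20 μs = 2.64 μs

Δt ≈ 2.64 μs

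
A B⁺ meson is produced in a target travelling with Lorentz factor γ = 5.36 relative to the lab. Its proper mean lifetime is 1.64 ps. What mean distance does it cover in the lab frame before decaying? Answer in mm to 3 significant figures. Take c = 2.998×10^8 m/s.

β = √(1 − 1/γ²) = √(1 − 1/5.36²) = 0.98244
Dilated lifetime: Δt = γτ₀ = 5.36 × 1.64 ps = 8.7904 ps
d = vΔt = 0.98244c × 8.7904 ps = 2.9454×10^8 m/s × 8.7904×10^-12 s = 2.59 mm

d ≈ 2.59 mm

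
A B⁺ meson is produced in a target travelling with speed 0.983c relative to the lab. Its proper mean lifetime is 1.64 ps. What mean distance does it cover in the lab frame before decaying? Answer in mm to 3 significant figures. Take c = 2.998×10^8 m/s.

d ≈ 2.63 mm

γ = 1/√(1 − 0.983²) = 5.4465
Dilated lifetime: Δt = γτ₀ = 5.4465 × 1.64 ps = 8.9322 ps
d = vΔt = 0.983c × 8.9322 ps = 2.9470×10^8 m/s × 8.9322×10^-12 s = 2.63 mm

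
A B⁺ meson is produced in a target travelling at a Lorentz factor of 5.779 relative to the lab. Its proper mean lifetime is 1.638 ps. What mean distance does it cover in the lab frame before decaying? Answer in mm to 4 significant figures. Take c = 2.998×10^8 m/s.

β = √(1 − 1/γ²) = √(1 − 1/5.779²) = 0.984915
Dilated lifetime: Δt = γτ₀ = 5.779 × 1.638 ps = 9.46600 ps
d = vΔt = 0.984915c × 9.46600 ps = 2.95277×10^8 m/s × 9.46600×10^-12 s = 2.795 mm

d ≈ 2.795 mm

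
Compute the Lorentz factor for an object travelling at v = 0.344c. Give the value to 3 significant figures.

γ = 1/√(1 − β²) = 1/√(1 − 0.344²) = 1/√(0.88166) = 1.06

γ ≈ 1.06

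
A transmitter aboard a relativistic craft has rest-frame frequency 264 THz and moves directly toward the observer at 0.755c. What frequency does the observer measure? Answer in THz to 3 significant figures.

Relativistic Doppler: f_obs = f_src √((1+β)/(1−β))
= 264 × √(1.7550/0.24500) = 264 × 2.6764 = 707 THz

f_obs ≈ 707 THz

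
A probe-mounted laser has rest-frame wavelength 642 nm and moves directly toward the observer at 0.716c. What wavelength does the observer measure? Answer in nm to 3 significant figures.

λ_obs ≈ 261 nm

Relativistic Doppler: λ_obs = λ_src √((1−β)/(1+β))
= 642 × √(0.28400/1.7160) = 642 × 0.40682 = 261 nm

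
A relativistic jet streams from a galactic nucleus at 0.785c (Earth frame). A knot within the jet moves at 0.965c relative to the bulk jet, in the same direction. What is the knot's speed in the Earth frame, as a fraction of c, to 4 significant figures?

Relativistic velocity addition: u = (u' + v)/(1 + u'v/c²)
= (0.965 + 0.785)/(1 + 0.965×0.785) = 1.750/1.75753 = 0.9957

u ≈ 0.9957c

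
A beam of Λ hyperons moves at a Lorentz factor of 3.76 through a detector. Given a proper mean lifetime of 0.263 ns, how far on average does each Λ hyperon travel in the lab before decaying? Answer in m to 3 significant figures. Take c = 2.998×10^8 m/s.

β = √(1 − 1/γ²) = √(1 − 1/3.76²) = 0.96398
Dilated lifetime: Δt = γτ₀ = 3.76 × 0.263 ns = 0.98888 ns
d = vΔt = 0.96398c × 0.98888 ns = 2.8900×10^8 m/s × 9.8888×10^-10 s = 0.286 m

d ≈ 0.286 m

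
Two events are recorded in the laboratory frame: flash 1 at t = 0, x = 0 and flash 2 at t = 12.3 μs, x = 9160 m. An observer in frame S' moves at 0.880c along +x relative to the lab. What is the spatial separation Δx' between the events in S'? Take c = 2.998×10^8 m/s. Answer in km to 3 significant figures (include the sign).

γ = 1/√(1 − 0.880²) = 2.1054
Δx' = γ(Δx − vΔt) = 2.1054 × (9160 m − 0.880×(2.998×10^8 m/s)×12.3×10^-6 s)
= 2.1054 × (5915.0 m) = 12.5 km

Δx' ≈ 12.5 km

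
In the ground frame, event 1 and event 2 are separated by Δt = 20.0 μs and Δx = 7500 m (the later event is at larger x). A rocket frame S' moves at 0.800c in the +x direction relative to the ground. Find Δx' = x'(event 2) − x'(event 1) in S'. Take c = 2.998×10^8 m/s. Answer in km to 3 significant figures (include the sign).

Δx' ≈ 4.51 km

γ = 1/√(1 − 0.800²) = 1.6667
Δx' = γ(Δx − vΔt) = 1.6667 × (7500 m − 0.800×(2.998×10^8 m/s)×20.0×10^-6 s)
= 1.6667 × (2703.2 m) = 4.51 km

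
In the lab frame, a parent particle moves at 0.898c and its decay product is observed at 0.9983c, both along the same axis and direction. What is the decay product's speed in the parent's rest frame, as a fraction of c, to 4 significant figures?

Inverse velocity addition: u' = (u − v)/(1 − uv/c²)
= (0.9983 − 0.898)/(1 − 0.9983×0.898) = 0.1003/0.103527 = 0.9688

u' ≈ 0.9688c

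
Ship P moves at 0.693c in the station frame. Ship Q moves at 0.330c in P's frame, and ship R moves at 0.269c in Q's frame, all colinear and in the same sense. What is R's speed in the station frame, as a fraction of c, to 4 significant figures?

Compose boost 2: (0.330 + 0.693)/(1 + 0.330×0.693) = 1.023/1.22869 = 0.832594
Compose boost 3: (0.269 + 0.832594)/(1 + 0.269×0.832594) = 1.10159/1.22397 = 0.9000

u ≈ 0.9000c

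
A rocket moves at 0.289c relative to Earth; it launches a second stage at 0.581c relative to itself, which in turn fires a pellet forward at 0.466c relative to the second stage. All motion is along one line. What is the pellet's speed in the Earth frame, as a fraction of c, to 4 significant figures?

u ≈ 0.8989c

Compose boost 2: (0.581 + 0.289)/(1 + 0.581×0.289) = 0.8700/1.16791 = 0.744921
Compose boost 3: (0.466 + 0.744921)/(1 + 0.466×0.744921) = 1.21092/1.34713 = 0.8989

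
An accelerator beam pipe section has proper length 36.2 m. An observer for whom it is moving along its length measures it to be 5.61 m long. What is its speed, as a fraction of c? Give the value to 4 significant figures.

γ = L₀/L = 36.2/5.61 = 6.45276
β = √(1 − 1/γ²) = 0.9879

β ≈ 0.9879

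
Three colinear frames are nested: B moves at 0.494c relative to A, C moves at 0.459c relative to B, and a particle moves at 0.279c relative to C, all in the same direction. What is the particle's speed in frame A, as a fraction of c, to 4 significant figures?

Compose boost 2: (0.459 + 0.494)/(1 + 0.459×0.494) = 0.9530/1.22675 = 0.776852
Compose boost 3: (0.279 + 0.776852)/(1 + 0.279×0.776852) = 1.05585/1.21674 = 0.8678

u ≈ 0.8678c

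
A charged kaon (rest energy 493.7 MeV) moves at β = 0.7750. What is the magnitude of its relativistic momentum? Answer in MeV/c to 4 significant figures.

γ = 1/√(1 − 0.7750²) = 1.58238
p = γβm₀c = 1.58238 × 0.7750 × 493.7 MeV/c = 605.4 MeV/c

p ≈ 605.4 MeV/c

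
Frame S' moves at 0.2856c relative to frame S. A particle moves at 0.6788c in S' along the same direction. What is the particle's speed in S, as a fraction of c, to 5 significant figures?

Relativistic velocity addition: u = (u' + v)/(1 + u'v/c²)
= (0.6788 + 0.2856)/(1 + 0.6788×0.2856) = 0.96440/1.193865 = 0.80780

u ≈ 0.80780c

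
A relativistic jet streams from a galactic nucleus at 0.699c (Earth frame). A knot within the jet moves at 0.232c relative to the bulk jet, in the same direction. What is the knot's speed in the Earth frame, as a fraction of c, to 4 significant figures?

Relativistic velocity addition: u = (u' + v)/(1 + u'v/c²)
= (0.232 + 0.699)/(1 + 0.232×0.699) = 0.9310/1.16217 = 0.8011

u ≈ 0.8011c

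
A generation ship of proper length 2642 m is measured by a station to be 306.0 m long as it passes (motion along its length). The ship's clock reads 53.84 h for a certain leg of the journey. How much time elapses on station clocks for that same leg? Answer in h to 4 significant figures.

Δt ≈ 464.9 h

Length contraction ⇒ γ = L₀/L = 2642/306.0 = 8.63399
Time dilation: Δt = γτ₀ = 8.63399 × 53.84 h = 464.9 h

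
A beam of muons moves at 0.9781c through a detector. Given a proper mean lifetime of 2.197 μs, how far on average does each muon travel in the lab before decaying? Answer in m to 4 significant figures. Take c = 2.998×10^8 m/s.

γ = 1/√(1 − 0.9781²) = 4.80456
Dilated lifetime: Δt = γτ₀ = 4.80456 × 2.197 μs = 10.5556 μs
d = vΔt = 0.9781c × 10.5556 μs = 2.93234×10^8 m/s × 1.05556×10^-5 s = 3095 m

d ≈ 3095 m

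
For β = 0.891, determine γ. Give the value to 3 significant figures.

γ = 1/√(1 − β²) = 1/√(1 − 0.891²) = 1/√(0.20612) = 2.20

γ ≈ 2.20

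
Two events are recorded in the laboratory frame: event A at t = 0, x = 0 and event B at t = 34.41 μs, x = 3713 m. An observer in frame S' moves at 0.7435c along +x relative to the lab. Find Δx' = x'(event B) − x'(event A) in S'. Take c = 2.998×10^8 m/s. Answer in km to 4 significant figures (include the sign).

γ = 1/√(1 − 0.7435²) = 1.49536
Δx' = γ(Δx − vΔt) = 1.49536 × (3713 m − 0.7435×(2.998×10^8 m/s)×34.41×10^-6 s)
= 1.49536 × (-3957.03 m) = -5.917 km

Δx' ≈ -5.917 km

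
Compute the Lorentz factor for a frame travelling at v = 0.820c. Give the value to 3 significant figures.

γ = 1/√(1 − β²) = 1/√(1 − 0.820²) = 1/√(0.32760) = 1.75

γ ≈ 1.75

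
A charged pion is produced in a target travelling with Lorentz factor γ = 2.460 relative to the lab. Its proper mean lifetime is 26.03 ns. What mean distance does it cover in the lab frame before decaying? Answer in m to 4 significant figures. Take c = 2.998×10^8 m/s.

β = √(1 − 1/γ²) = √(1 − 1/2.460²) = 0.913649
Dilated lifetime: Δt = γτ₀ = 2.460 × 26.03 ns = 64.0338 ns
d = vΔt = 0.913649c × 64.0338 ns = 2.73912×10^8 m/s × 6.40338×10^-8 s = 17.54 m

d ≈ 17.54 m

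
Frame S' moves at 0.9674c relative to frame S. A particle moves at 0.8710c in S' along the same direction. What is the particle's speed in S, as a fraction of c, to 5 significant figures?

u ≈ 0.99772c

Relativistic velocity addition: u = (u' + v)/(1 + u'v/c²)
= (0.8710 + 0.9674)/(1 + 0.8710×0.9674) = 1.8384/1.842605 = 0.99772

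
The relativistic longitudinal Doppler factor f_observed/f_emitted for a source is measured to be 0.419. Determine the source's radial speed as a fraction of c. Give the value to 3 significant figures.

f_obs/f_src = √((1−β)/(1+β)) = 0.419  ⇒  (1−β)/(1+β) = 0.17556
β = |1 − D²|/(1 + D²) = |1 − 0.17556|/(1 + 0.17556) = 0.701

β ≈ 0.701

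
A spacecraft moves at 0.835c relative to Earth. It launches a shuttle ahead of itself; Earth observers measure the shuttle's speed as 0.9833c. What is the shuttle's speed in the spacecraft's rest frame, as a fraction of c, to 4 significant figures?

Inverse velocity addition: u' = (u − v)/(1 − uv/c²)
= (0.9833 − 0.835)/(1 − 0.9833×0.835) = 0.1483/0.178945 = 0.8287

u' ≈ 0.8287c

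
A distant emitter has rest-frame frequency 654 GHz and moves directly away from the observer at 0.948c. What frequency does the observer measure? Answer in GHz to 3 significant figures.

Relativistic Doppler: f_obs = f_src √((1−β)/(1+β))
= 654 × √(0.052000/1.9480) = 654 × 0.16338 = 107 GHz

f_obs ≈ 107 GHz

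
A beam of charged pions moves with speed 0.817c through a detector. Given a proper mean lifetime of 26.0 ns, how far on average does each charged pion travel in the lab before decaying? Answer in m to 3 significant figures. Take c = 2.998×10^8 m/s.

d ≈ 11.0 m

γ = 1/√(1 − 0.817²) = 1.7342
Dilated lifetime: Δt = γτ₀ = 1.7342 × 26.0 ns = 45.089 ns
d = vΔt = 0.817c × 45.089 ns = 2.4494×10^8 m/s × 4.5089×10^-8 s = 11.0 m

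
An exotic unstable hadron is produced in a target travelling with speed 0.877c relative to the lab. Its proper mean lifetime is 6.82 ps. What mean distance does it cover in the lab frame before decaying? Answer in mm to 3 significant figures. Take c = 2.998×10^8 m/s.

γ = 1/√(1 − 0.877²) = 2.0812
Dilated lifetime: Δt = γτ₀ = 2.0812 × 6.82 ps = 14.194 ps
d = vΔt = 0.877c × 14.194 ps = 2.6292×10^8 m/s × 1.4194×10^-11 s = 3.73 mm

d ≈ 3.73 mm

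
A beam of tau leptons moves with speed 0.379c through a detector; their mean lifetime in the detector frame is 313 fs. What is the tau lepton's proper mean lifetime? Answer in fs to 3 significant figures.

γ = 1/√(1 − 0.379²) = 1.0806
Proper time: τ₀ = Δt/γ = 313/1.0806 = 290 fs

τ₀ ≈ 290 fs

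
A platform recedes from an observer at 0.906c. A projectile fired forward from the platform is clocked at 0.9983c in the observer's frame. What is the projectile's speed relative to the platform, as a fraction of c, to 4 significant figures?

Inverse velocity addition: u' = (u − v)/(1 − uv/c²)
= (0.9983 − 0.906)/(1 − 0.9983×0.906) = 0.09230/0.0955402 = 0.9661

u' ≈ 0.9661c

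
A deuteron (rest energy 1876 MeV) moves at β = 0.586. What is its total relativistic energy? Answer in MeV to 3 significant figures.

γ = 1/√(1 − 0.586²) = 1.2341
E = γm₀c² = 1.2341 × 1876 MeV = 2320 MeV

E ≈ 2320 MeV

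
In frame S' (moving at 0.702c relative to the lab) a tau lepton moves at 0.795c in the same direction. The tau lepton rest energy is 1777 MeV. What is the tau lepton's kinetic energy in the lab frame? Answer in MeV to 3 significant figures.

u_lab = (0.795 + 0.702)/(1 + 0.795×0.702) = 0.960792
γ = 1/√(1 − 0.960792²) = 3.6066
K = (γ − 1)m₀c² = (3.6066 − 1) × 1777 = 2.6066 × 1777 = 4630 MeV

K ≈ 4630 MeV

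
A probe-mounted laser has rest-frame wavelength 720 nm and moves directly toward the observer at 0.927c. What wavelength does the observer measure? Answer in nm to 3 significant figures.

Relativistic Doppler: λ_obs = λ_src √((1−β)/(1+β))
= 720 × √(0.073000/1.9270) = 720 × 0.19463 = 140 nm

λ_obs ≈ 140 nm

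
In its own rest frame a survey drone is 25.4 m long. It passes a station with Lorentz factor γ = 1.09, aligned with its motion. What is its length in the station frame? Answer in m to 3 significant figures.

L ≈ 23.3 m

γ = 1.09 (given)
Length contraction: L = L₀/γ = 25.4/1.09 = 23.3 m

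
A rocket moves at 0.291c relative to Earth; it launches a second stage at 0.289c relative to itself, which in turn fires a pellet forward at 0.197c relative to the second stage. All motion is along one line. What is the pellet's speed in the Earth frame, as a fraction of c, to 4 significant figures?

u ≈ 0.6622c

Compose boost 2: (0.289 + 0.291)/(1 + 0.289×0.291) = 0.5800/1.08410 = 0.535006
Compose boost 3: (0.197 + 0.535006)/(1 + 0.197×0.535006) = 0.732006/1.10540 = 0.6622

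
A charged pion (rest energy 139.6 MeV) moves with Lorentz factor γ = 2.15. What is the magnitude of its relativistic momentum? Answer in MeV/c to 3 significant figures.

p ≈ 266 MeV/c

β = √(1 − 1/γ²) = √(1 − 1/2.15²) = 0.88525
p = γβm₀c = 2.15 × 0.88525 × 139.6 MeV/c = 266 MeV/c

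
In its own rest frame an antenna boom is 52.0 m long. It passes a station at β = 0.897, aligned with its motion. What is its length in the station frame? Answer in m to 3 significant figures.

L ≈ 23.0 m

γ = 1/√(1 − 0.897²) = 2.2623
Length contraction: L = L₀/γ = 52.0/2.2623 = 23.0 m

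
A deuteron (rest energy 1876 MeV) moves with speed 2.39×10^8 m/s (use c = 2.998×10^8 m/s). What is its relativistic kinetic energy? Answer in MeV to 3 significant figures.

β = v/c = 2.39×10^8 / 2.998×10^8 = 0.79720
γ = 1/√(1 − 0.79720²) = 1.6564
K = (γ − 1)m₀c² = (1.6564 − 1) × 1876 MeV = 0.65640 × 1876 MeV = 1230 MeV

K ≈ 1230 MeV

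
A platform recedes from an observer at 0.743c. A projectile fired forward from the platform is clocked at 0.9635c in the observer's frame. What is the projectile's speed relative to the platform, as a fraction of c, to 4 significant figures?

u' ≈ 0.7761c

Inverse velocity addition: u' = (u − v)/(1 − uv/c²)
= (0.9635 − 0.743)/(1 − 0.9635×0.743) = 0.2205/0.284119 = 0.7761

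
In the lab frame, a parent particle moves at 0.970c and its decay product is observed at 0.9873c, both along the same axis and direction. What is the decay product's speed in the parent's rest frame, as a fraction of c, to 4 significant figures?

u' ≈ 0.4088c

Inverse velocity addition: u' = (u − v)/(1 − uv/c²)
= (0.9873 − 0.970)/(1 − 0.9873×0.970) = 0.01730/0.0423190 = 0.4088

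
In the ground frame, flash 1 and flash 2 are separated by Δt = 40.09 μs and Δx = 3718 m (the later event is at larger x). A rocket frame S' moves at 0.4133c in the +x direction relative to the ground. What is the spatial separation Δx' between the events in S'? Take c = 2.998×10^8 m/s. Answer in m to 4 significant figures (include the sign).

Δx' ≈ -1372 m

γ = 1/√(1 − 0.4133²) = 1.09818
Δx' = γ(Δx − vΔt) = 1.09818 × (3718 m − 0.4133×(2.998×10^8 m/s)×40.09×10^-6 s)
= 1.09818 × (-1249.45 m) = -1372 m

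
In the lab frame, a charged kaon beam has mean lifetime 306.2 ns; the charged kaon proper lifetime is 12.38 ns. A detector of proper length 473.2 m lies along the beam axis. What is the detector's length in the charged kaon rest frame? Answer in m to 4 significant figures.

L ≈ 19.13 m

Time dilation ⇒ γ = Δt/τ₀ = 306.2/12.38 = 24.7334
Length contraction: L = L₀/γ = 473.2/24.7334 = 19.13 m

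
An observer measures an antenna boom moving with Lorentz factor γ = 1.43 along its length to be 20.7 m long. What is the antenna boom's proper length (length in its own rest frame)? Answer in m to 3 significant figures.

γ = 1.43 (given)
L₀ = γL = 1.43 × 20.7 = 29.6 m

L₀ ≈ 29.6 m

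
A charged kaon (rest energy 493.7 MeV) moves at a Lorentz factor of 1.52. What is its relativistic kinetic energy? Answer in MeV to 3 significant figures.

γ = 1.52 (given)
K = (γ − 1)m₀c² = (1.52 − 1) × 493.7 MeV = 0.52000 × 493.7 MeV = 257 MeV

K ≈ 257 MeV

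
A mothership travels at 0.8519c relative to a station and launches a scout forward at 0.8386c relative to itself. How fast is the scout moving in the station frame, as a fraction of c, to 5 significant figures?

u ≈ 0.98606c

Compose boost 2: (0.8386 + 0.8519)/(1 + 0.8386×0.8519) = 1.6905/1.714403 = 0.98606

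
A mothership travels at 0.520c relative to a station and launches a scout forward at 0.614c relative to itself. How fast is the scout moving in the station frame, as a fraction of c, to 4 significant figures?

u ≈ 0.8596c

Compose boost 2: (0.614 + 0.520)/(1 + 0.614×0.520) = 1.134/1.31928 = 0.8596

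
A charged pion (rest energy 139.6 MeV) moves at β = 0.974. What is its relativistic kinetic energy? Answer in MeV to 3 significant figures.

γ = 1/√(1 − 0.974²) = 4.4141
K = (γ − 1)m₀c² = (4.4141 − 1) × 139.6 MeV = 3.4141 × 139.6 MeV = 477 MeV

K ≈ 477 MeV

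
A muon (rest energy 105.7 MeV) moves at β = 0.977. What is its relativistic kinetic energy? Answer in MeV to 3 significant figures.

γ = 1/√(1 − 0.977²) = 4.6896
K = (γ − 1)m₀c² = (4.6896 − 1) × 105.7 MeV = 3.6896 × 105.7 MeV = 390 MeV

K ≈ 390 MeV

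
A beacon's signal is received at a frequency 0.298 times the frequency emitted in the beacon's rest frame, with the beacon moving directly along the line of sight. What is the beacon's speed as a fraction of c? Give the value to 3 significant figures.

f_obs/f_src = √((1−β)/(1+β)) = 0.298  ⇒  (1−β)/(1+β) = 0.088804
β = |1 − D²|/(1 + D²) = |1 − 0.088804|/(1 + 0.088804) = 0.837

β ≈ 0.837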